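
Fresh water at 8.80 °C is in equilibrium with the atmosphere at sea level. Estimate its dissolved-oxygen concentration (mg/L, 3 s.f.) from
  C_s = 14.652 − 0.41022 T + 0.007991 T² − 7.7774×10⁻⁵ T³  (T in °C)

C_s = 14.652 − 0.41022×8.80 + 0.007991×8.80² − 7.7774×10⁻⁵×8.80³ = 11.61 mg/L.

C_s ≈ 11.6 mg/L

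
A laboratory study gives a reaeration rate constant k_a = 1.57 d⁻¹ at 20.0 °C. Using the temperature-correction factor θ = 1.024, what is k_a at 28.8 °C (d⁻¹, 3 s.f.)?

k_a ≈ 1.93 d⁻¹

k_a(T₂) = k_a(T₁) · θ^(T₂−T₁) = 1.57 × 1.024^(28.8−20.0)
= 1.57 × 1.024^8.80 = 1.57 × 1.232 = 1.934 d⁻¹.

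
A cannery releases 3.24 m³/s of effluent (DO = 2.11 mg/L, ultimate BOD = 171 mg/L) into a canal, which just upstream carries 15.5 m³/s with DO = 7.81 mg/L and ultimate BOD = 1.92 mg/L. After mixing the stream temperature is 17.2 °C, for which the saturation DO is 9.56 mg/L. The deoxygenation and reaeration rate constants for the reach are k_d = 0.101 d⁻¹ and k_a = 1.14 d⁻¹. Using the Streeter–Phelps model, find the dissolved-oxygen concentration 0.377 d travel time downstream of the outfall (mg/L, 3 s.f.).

DO ≈ 6.84 mg/L

Mixed DO = (15.5×7.81 + 3.24×2.11)/(15.5+3.24) = 127.9/18.74 = 6.825 mg/L.
Mixed L₀ = (15.5×1.92 + 3.24×171)/(18.74) = 583.8/18.74 = 31.15 mg/L.
Initial deficit D₀ = C_s − DO₀ = 9.56 − 6.825 = 2.735 mg/L.
D(0.377) = [0.101×31.15/(1.14−0.101)](e^(−0.101×0.377) − e^(−1.14×0.377)) + 2.735 e^(−1.14×0.377)
= 3.028 × (0.9626 − 0.6507) + 2.735 × 0.6507 = 2.725 mg/L.
DO = 9.56 − 2.725 = 6.835 mg/L.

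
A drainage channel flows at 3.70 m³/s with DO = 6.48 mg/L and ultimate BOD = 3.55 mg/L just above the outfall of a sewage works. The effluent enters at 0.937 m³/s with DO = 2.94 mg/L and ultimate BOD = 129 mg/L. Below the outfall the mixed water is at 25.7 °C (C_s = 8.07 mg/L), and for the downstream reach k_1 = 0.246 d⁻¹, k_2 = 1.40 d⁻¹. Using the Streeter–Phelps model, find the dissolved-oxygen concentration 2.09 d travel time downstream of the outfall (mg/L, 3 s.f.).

DO ≈ 4.59 mg/L

Mixed DO = (3.70×6.48 + 0.937×2.94)/(3.70+0.937) = 26.73/4.637 = 5.765 mg/L.
Mixed L₀ = (3.70×3.55 + 0.937×129)/(4.637) = 134.0/4.637 = 28.90 mg/L.
Initial deficit D₀ = C_s − DO₀ = 8.07 − 5.765 = 2.305 mg/L.
D(2.09) = [0.246×28.90/(1.40−0.246)](e^(−0.246×2.09) − e^(−1.40×2.09)) + 2.305 e^(−1.40×2.09)
= 6.161 × (0.5980 − 0.05361) + 2.305 × 0.05361 = 3.477 mg/L.
DO = 8.07 − 3.477 = 4.593 mg/L.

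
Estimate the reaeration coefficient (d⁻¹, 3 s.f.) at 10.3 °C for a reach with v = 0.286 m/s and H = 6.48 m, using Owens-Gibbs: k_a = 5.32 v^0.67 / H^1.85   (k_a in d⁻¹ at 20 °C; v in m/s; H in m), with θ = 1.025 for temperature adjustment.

k_a ≈ 0.0570 d⁻¹

k_a(20) = 5.32 × 0.286^0.67 / 6.48^1.85 = 5.32 × 0.4323 / 31.73 = 0.07249 d⁻¹.
k_a(10.3) = 0.07249 × 1.025^(10.3−20) = 0.07249 × 0.7870 = 0.05705 d⁻¹.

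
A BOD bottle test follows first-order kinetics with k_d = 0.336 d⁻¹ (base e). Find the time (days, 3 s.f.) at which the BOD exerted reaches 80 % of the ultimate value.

y/L₀ = 1 − e^(−k_d t) = 0.80 ⇒ e^(−k_d t) = 0.200
t = −ln(0.200) / 0.336 = 1.609 / 0.336 = 4.790 d.

t ≈ 4.79 d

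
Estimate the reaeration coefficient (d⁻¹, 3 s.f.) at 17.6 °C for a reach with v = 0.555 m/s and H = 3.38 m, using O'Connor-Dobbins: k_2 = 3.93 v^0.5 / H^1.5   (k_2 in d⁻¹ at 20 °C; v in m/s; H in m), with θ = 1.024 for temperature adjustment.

k_2 ≈ 0.445 d⁻¹

k_2(20) = 3.93 × 0.555^0.5 / 3.38^1.5 = 3.93 × 0.7450 / 6.214 = 0.4712 d⁻¹.
k_2(17.6) = 0.4712 × 1.024^(17.6−20) = 0.4712 × 0.9447 = 0.4451 d⁻¹.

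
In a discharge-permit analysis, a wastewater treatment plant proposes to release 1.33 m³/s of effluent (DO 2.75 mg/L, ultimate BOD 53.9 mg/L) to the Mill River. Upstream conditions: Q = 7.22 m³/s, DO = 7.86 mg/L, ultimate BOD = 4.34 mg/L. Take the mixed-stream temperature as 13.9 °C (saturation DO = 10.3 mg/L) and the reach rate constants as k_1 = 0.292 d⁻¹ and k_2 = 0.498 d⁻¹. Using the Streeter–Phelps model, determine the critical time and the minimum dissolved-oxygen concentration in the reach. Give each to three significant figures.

t_c ≈ 1.57 d; minimum DO ≈ 5.84 mg/L

Mixed DO = (7.22×7.86 + 1.33×2.75)/(7.22+1.33) = 60.41/8.550 = 7.065 mg/L.
Mixed L₀ = (7.22×4.34 + 1.33×53.9)/(8.550) = 103.0/8.550 = 12.05 mg/L.
Initial deficit D₀ = C_s − DO₀ = 10.3 − 7.065 = 3.235 mg/L.
t_c = (1/0.2060) ln[(0.498/0.292)(1 − 3.235×0.2060/(0.292×12.05))] = 4.854 × ln(1.382) = 1.572 d.
D_c = (0.292/0.498) × 12.05 × e^(−0.292×1.572) = 0.5863 × 12.05 × 0.6319 = 4.464 mg/L.
Minimum DO = 10.3 − 4.464 = 5.836 mg/L.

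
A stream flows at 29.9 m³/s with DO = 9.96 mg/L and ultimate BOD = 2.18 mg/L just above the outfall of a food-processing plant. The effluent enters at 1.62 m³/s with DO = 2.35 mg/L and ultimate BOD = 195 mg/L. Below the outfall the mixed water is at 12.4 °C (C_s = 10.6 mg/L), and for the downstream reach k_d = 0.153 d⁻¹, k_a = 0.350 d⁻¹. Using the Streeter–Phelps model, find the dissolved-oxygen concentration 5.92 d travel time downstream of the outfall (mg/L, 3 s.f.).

DO ≈ 7.86 mg/L

Mixed DO = (29.9×9.96 + 1.62×2.35)/(29.9+1.62) = 301.6/31.52 = 9.569 mg/L.
Mixed L₀ = (29.9×2.18 + 1.62×195)/(31.52) = 381.1/31.52 = 12.09 mg/L.
Initial deficit D₀ = C_s − DO₀ = 10.6 − 9.569 = 1.031 mg/L.
D(5.92) = [0.153×12.09/(0.350−0.153)](e^(−0.153×5.92) − e^(−0.350×5.92)) + 1.031 e^(−0.350×5.92)
= 9.390 × (0.4042 − 0.1259) + 1.031 × 0.1259 = 2.743 mg/L.
DO = 10.6 − 2.743 = 7.857 mg/L.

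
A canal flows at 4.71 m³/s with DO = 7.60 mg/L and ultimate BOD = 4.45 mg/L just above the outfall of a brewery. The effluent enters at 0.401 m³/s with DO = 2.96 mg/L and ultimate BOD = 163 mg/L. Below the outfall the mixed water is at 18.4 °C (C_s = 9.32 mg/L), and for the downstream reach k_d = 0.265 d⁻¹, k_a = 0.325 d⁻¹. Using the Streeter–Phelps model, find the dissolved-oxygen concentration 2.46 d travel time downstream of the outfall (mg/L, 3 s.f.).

DO ≈ 3.05 mg/L

Mixed DO = (4.71×7.60 + 0.401×2.96)/(4.71+0.401) = 36.98/5.111 = 7.236 mg/L.
Mixed L₀ = (4.71×4.45 + 0.401×163)/(5.111) = 86.32/5.111 = 16.89 mg/L.
Initial deficit D₀ = C_s − DO₀ = 9.32 − 7.236 = 2.084 mg/L.
D(2.46) = [0.265×16.89/(0.325−0.265)](e^(−0.265×2.46) − e^(−0.325×2.46)) + 2.084 e^(−0.325×2.46)
= 74.60 × (0.5211 − 0.4496) + 2.084 × 0.4496 = 6.271 mg/L.
DO = 9.32 − 6.271 = 3.049 mg/L.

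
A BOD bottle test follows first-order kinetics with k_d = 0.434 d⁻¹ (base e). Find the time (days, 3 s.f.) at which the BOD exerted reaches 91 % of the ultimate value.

t ≈ 5.55 d

y/L₀ = 1 − e^(−k_d t) = 0.91 ⇒ e^(−k_d t) = 0.0900
t = −ln(0.0900) / 0.434 = 2.408 / 0.434 = 5.548 d.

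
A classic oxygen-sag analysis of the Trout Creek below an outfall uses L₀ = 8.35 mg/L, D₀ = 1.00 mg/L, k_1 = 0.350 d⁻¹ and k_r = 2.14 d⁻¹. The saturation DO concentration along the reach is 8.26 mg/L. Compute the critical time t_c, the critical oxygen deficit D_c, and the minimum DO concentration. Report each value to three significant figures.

t_c = [1/(k_r−k_1)] ln[(k_r/k_1)(1 − D₀(k_r−k_1)/(k_1 L₀))]
= [1/(2.14−0.350)] ln[(2.14/0.350)(1 − 1.00×1.790/(0.350×8.35))]
= (1/1.790) ln[6.114 × 0.3875] = 0.5587 × ln(2.369) = 0.5587 × 0.8626 = 0.4819 d.
L(t_c) = L₀ e^(−k_1 t_c) = 8.35 × 0.8448 = 7.054 mg/L, and at the critical point k_r D_c = k_1 L, so D_c = (0.350/2.14) × 7.054 = 1.154 mg/L.
Minimum DO = C_s − D_c = 8.26 − 1.154 = 7.106 mg/L.

t_c ≈ 0.482 d; D_c ≈ 1.15 mg/L; min DO ≈ 7.11 mg/L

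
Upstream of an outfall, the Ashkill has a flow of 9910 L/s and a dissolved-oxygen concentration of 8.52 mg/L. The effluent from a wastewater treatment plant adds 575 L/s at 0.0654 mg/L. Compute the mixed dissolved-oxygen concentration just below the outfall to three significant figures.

Flow-weighted mixing: C = (Q_r C_r + Q_w C_w)/(Q_r + Q_w)
= (9910×8.52 + 575×0.0654)/(9910 + 575) = 84470/10480 = 8.056 mg/L.

8.06 mg/L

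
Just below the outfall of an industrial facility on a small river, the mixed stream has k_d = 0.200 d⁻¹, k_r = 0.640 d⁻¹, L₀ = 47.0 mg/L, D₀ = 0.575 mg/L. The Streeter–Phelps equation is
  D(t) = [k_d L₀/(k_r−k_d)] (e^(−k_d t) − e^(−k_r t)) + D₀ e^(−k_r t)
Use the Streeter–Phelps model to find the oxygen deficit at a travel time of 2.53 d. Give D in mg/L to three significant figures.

D ≈ 8.76 mg/L

k_d L₀/(k_r−k_d) = 0.200×47.0/(0.640−0.200) = 9.400/0.4400 = 21.36 mg/L.
e^(−k_d t) = e^(−0.200×2.530) = 0.6029; e^(−k_r t) = e^(−0.640×2.530) = 0.1981.
D = 21.36 × (0.6029 − 0.1981) + 0.575 × 0.1981 = 8.649 + 0.1139 = 8.763 mg/L.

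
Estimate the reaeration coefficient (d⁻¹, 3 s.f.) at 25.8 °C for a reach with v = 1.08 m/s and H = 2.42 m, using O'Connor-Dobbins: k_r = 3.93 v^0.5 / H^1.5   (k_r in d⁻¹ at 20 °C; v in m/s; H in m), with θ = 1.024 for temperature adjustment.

k_r(20) = 3.93 × 1.08^0.5 / 2.42^1.5 = 3.93 × 1.039 / 3.765 = 1.085 d⁻¹.
k_r(25.8) = 1.085 × 1.024^(25.8−20) = 1.085 × 1.147 = 1.245 d⁻¹.

k_r ≈ 1.24 d⁻¹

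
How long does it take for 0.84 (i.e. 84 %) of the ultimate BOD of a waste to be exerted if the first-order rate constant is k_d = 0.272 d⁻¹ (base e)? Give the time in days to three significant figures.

y/L₀ = 1 − e^(−k_d t) = 0.84 ⇒ e^(−k_d t) = 0.160
t = −ln(0.160) / 0.272 = 1.833 / 0.272 = 6.737 d.

t ≈ 6.74 d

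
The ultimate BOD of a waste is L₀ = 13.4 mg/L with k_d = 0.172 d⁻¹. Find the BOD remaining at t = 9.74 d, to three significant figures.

L_t = L₀ e^(−k_d t) = 13.4 × e^(−0.172×9.74) = 13.4 × 0.1873 = 2.509 mg/L.

L ≈ 2.51 mg/L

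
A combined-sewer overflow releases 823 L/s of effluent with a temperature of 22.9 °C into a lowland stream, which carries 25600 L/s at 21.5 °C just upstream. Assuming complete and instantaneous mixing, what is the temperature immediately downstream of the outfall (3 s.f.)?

Flow-weighted mixing: C = (Q_r C_r + Q_w C_w)/(Q_r + Q_w)
= (25600×21.5 + 823×22.9)/(25600 + 823) = 569200/26420 = 21.54 °C.

21.5 °C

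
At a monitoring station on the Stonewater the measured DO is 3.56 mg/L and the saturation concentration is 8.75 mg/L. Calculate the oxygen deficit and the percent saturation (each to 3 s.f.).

D ≈ 5.19 mg/L; 40.7 % saturation

D = C_s − C = 8.75 − 3.56 = 5.19 mg/L.
% saturation = 3.56/8.75 × 100 = 40.7 %.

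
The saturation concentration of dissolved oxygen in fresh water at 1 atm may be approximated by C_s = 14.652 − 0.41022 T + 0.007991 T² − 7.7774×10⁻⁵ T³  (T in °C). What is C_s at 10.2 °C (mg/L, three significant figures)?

C_s ≈ 11.2 mg/L

C_s = 14.652 − 0.41022×10.2 + 0.007991×10.2² − 7.7774×10⁻⁵×10.2³ = 11.22 mg/L.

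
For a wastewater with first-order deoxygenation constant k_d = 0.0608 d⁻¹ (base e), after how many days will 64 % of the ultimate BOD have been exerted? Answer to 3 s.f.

y/L₀ = 1 − e^(−k_d t) = 0.64 ⇒ e^(−k_d t) = 0.360
t = −ln(0.360) / 0.0608 = 1.022 / 0.0608 = 16.80 d.

t ≈ 16.8 d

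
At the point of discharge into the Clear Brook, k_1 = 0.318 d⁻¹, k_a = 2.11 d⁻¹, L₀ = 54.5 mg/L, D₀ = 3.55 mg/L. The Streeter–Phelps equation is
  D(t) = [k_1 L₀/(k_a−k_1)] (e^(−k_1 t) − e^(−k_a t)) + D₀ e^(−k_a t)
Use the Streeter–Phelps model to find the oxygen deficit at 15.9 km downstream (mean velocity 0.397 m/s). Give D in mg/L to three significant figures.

Travel time t = x/v = 15.9 km / (0.397 m/s) = 15900 m / 0.397 m/s = 40050 s = 0.4635 d.
k_1 L₀/(k_a−k_1) = 0.318×54.5/(2.11−0.318) = 17.33/1.792 = 9.671 mg/L.
e^(−k_1 t) = e^(−0.318×0.4635) = 0.8629; e^(−k_a t) = e^(−2.11×0.4635) = 0.3760.
D = 9.671 × (0.8629 − 0.3760) + 3.55 × 0.3760 = 4.709 + 1.335 = 6.044 mg/L.

D ≈ 6.04 mg/L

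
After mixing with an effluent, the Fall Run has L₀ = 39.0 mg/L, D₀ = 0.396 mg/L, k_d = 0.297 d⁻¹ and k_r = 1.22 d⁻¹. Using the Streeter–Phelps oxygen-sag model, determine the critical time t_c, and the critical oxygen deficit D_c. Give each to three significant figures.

t_c = [1/(k_r−k_d)] ln[(k_r/k_d)(1 − D₀(k_r−k_d)/(k_d L₀))]
= [1/(1.22−0.297)] ln[(1.22/0.297)(1 − 0.396×0.9230/(0.297×39.0))]
= (1/0.9230) ln[4.108 × 0.9684] = 1.083 × ln(3.978) = 1.083 × 1.381 = 1.496 d.
D_c = (k_d/k_r) L₀ e^(−k_d t_c) = (0.297/1.22) × 39.0 × e^(−0.297×1.496) = 0.2434 × 39.0 × 0.6413 = 6.088 mg/L.

t_c ≈ 1.50 d; D_c ≈ 6.09 mg/L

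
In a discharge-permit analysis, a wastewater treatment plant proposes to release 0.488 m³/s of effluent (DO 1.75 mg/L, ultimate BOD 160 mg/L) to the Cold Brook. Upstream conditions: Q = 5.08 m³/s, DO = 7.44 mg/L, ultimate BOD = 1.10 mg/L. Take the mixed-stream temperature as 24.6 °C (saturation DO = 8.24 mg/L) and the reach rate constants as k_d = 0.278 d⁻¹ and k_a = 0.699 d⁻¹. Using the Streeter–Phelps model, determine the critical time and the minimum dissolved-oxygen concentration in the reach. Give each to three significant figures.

t_c ≈ 1.86 d; minimum DO ≈ 4.67 mg/L

Mixed DO = (5.08×7.44 + 0.488×1.75)/(5.08+0.488) = 38.65/5.568 = 6.941 mg/L.
Mixed L₀ = (5.08×1.10 + 0.488×160)/(5.568) = 83.67/5.568 = 15.03 mg/L.
Initial deficit D₀ = C_s − DO₀ = 8.24 − 6.941 = 1.299 mg/L.
t_c = (1/0.4210) ln[(0.699/0.278)(1 − 1.299×0.4210/(0.278×15.03))] = 2.375 × ln(2.185) = 1.857 d.
D_c = (0.278/0.699) × 15.03 × e^(−0.278×1.857) = 0.3977 × 15.03 × 0.5968 = 3.566 mg/L.
Minimum DO = 8.24 − 3.566 = 4.674 mg/L.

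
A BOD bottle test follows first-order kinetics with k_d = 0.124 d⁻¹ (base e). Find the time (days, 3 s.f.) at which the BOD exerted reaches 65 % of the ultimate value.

t ≈ 8.47 d

y/L₀ = 1 − e^(−k_d t) = 0.65 ⇒ e^(−k_d t) = 0.350
t = −ln(0.350) / 0.124 = 1.050 / 0.124 = 8.466 d.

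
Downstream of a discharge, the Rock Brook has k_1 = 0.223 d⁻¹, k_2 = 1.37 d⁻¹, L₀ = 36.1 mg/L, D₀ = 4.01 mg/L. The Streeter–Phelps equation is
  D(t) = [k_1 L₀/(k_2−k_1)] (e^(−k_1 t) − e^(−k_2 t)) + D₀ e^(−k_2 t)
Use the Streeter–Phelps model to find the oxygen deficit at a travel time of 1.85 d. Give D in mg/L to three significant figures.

D ≈ 4.41 mg/L

k_1 L₀/(k_2−k_1) = 0.223×36.1/(1.37−0.223) = 8.050/1.147 = 7.019 mg/L.
e^(−k_1 t) = e^(−0.223×1.850) = 0.6620; e^(−k_2 t) = e^(−1.37×1.850) = 0.07930.
D = 7.019 × (0.6620 − 0.07930) + 4.01 × 0.07930 = 4.089 + 0.3180 = 4.407 mg/L.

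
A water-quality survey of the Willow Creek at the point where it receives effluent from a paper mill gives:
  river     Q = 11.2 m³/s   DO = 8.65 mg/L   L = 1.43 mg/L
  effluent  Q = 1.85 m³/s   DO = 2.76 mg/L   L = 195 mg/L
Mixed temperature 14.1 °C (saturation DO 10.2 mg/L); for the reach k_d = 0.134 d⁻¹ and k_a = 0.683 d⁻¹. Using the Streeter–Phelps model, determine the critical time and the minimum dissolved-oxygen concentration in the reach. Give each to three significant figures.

t_c ≈ 2.21 d; minimum DO ≈ 5.99 mg/L

Mixed DO = (11.2×8.65 + 1.85×2.76)/(11.2+1.85) = 102.0/13.05 = 7.815 mg/L.
Mixed L₀ = (11.2×1.43 + 1.85×195)/(13.05) = 376.8/13.05 = 28.87 mg/L.
Initial deficit D₀ = C_s − DO₀ = 10.2 − 7.815 = 2.385 mg/L.
t_c = (1/0.5490) ln[(0.683/0.134)(1 − 2.385×0.5490/(0.134×28.87))] = 1.821 × ln(3.372) = 2.214 d.
D_c = (0.134/0.683) × 28.87 × e^(−0.134×2.214) = 0.1962 × 28.87 × 0.7433 = 4.210 mg/L.
Minimum DO = 10.2 − 4.210 = 5.990 mg/L.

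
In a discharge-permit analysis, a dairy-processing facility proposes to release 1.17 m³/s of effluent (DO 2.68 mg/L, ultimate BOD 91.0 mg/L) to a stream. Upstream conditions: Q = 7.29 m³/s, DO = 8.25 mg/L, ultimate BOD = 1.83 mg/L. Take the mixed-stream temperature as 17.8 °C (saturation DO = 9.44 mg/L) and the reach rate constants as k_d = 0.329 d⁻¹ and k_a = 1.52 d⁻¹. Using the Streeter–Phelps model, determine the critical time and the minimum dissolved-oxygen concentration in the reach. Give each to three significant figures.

Mixed DO = (7.29×8.25 + 1.17×2.68)/(7.29+1.17) = 63.28/8.460 = 7.480 mg/L.
Mixed L₀ = (7.29×1.83 + 1.17×91.0)/(8.460) = 119.8/8.460 = 14.16 mg/L.
Initial deficit D₀ = C_s − DO₀ = 9.44 − 7.480 = 1.960 mg/L.
t_c = (1/1.191) ln[(1.52/0.329)(1 − 1.960×1.191/(0.329×14.16))] = 0.8396 × ln(2.305) = 0.7012 d.
D_c = (0.329/1.52) × 14.16 × e^(−0.329×0.7012) = 0.2164 × 14.16 × 0.7940 = 2.434 mg/L.
Minimum DO = 9.44 − 2.434 = 7.006 mg/L.

t_c ≈ 0.701 d; minimum DO ≈ 7.01 mg/L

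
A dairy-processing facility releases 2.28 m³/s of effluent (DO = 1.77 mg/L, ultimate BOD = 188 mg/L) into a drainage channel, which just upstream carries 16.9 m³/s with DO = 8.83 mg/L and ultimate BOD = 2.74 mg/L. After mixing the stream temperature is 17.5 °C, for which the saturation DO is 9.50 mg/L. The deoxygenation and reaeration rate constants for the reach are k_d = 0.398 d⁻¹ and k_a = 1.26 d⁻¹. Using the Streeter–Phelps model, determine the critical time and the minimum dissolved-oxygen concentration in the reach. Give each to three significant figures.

Mixed DO = (16.9×8.83 + 2.28×1.77)/(16.9+2.28) = 153.3/19.18 = 7.991 mg/L.
Mixed L₀ = (16.9×2.74 + 2.28×188)/(19.18) = 474.9/19.18 = 24.76 mg/L.
Initial deficit D₀ = C_s − DO₀ = 9.50 − 7.991 = 1.509 mg/L.
t_c = (1/0.8620) ln[(1.26/0.398)(1 − 1.509×0.8620/(0.398×24.76))] = 1.160 × ln(2.748) = 1.173 d.
D_c = (0.398/1.26) × 24.76 × e^(−0.398×1.173) = 0.3159 × 24.76 × 0.6271 = 4.905 mg/L.
Minimum DO = 9.50 − 4.905 = 4.595 mg/L.

t_c ≈ 1.17 d; minimum DO ≈ 4.60 mg/L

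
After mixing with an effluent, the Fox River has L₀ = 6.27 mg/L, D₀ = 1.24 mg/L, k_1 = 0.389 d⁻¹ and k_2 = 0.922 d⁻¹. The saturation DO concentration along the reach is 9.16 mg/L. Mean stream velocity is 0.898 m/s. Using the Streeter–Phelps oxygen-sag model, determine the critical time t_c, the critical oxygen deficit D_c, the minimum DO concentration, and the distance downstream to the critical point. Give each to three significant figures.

t_c ≈ 1.03 d; D_c ≈ 1.77 mg/L; min DO ≈ 7.39 mg/L; x_c ≈ 79.6 km

At the critical point dD/dt = 0, so k_1 L₀ e^(−k_1 t) = k_2 D. Substituting D(t) from the Streeter–Phelps equation and solving for t gives
t_c = ln[(k_2/k_1)(1 − D₀(k_2−k_1)/(k_1 L₀))] / (k_2−k_1).
Here k_2−k_1 = 0.5330 d⁻¹ and 1 − D₀(k_2−k_1)/(k_1 L₀) = 1 − 1.24×0.5330/(0.389×6.27) = 0.7290, so
t_c = ln(2.370 × 0.7290) / 0.5330 = 0.5469 / 0.5330 = 1.026 d.
D_c = (k_1/k_2) L₀ e^(−k_1 t_c) = (0.389/0.922) × 6.27 × e^(−0.389×1.026) = 0.4219 × 6.27 × 0.6709 = 1.775 mg/L.
Minimum DO = C_s − D_c = 9.16 − 1.775 = 7.385 mg/L.
x_c = v t_c = 0.898 m/s × 1.026 d × 86400 s/d = 79610 m ≈ 79.6 km.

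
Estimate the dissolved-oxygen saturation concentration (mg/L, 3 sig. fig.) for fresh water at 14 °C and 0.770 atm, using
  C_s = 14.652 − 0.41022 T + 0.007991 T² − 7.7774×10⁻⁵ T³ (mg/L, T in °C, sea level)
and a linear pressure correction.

At sea level: C_s = 14.652 − 0.41022×14 + 0.007991×14² − 7.7774×10⁻⁵×14³ = 10.26 mg/L.
Pressure correction: C_s' = 10.26 × 0.770 = 7.902 mg/L.

C_s ≈ 7.90 mg/L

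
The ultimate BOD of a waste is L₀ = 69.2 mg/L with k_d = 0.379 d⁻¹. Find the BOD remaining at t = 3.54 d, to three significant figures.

L_t = L₀ e^(−k_d t) = 69.2 × e^(−0.379×3.54) = 69.2 × 0.2614 = 18.09 mg/L.

L ≈ 18.1 mg/L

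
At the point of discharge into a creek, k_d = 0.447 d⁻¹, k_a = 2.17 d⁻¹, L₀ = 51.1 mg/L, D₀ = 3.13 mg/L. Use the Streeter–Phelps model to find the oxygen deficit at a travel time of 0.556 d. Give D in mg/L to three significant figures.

D ≈ 7.31 mg/L

k_d L₀/(k_a−k_d) = 0.447×51.1/(2.17−0.447) = 22.84/1.723 = 13.26 mg/L.
e^(−k_d t) = e^(−0.447×0.5560) = 0.7799; e^(−k_a t) = e^(−2.17×0.5560) = 0.2992.
D = 13.26 × (0.7799 − 0.2992) + 3.13 × 0.2992 = 6.373 + 0.9366 = 7.309 mg/L.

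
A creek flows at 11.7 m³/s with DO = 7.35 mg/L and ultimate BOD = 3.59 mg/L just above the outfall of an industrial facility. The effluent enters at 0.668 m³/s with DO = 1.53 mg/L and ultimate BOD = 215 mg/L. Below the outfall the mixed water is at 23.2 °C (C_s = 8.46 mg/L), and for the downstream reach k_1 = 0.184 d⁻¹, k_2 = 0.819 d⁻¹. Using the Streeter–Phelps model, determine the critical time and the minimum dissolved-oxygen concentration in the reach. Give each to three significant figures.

t_c ≈ 1.73 d; minimum DO ≈ 6.01 mg/L

Mixed DO = (11.7×7.35 + 0.668×1.53)/(11.7+0.668) = 87.02/12.37 = 7.036 mg/L.
Mixed L₀ = (11.7×3.59 + 0.668×215)/(12.37) = 185.6/12.37 = 15.01 mg/L.
Initial deficit D₀ = C_s − DO₀ = 8.46 − 7.036 = 1.424 mg/L.
t_c = (1/0.6350) ln[(0.819/0.184)(1 − 1.424×0.6350/(0.184×15.01))] = 1.575 × ln(2.993) = 1.727 d.
D_c = (0.184/0.819) × 15.01 × e^(−0.184×1.727) = 0.2247 × 15.01 × 0.7278 = 2.454 mg/L.
Minimum DO = 8.46 − 2.454 = 6.006 mg/L.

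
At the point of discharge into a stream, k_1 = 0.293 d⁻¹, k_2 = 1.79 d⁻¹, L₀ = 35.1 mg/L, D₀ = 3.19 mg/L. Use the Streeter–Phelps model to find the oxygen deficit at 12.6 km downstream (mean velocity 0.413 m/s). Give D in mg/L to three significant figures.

Travel time t = x/v = 12.6 km / (0.413 m/s) = 12600 m / 0.413 m/s = 30510 s = 0.3531 d.
k_1 L₀/(k_2−k_1) = 0.293×35.1/(1.79−0.293) = 10.28/1.497 = 6.870 mg/L.
e^(−k_1 t) = e^(−0.293×0.3531) = 0.9017; e^(−k_2 t) = e^(−1.79×0.3531) = 0.5315.
D = 6.870 × (0.9017 − 0.5315) + 3.19 × 0.5315 = 2.543 + 1.695 = 4.239 mg/L.

D ≈ 4.24 mg/L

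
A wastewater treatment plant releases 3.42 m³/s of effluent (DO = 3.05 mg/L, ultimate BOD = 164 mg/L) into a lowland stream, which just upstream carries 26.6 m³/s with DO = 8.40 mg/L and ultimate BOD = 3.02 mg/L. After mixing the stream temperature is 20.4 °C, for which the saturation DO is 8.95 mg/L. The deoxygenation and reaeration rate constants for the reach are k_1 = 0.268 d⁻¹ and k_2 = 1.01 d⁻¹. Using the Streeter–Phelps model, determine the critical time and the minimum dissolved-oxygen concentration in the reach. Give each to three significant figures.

t_c ≈ 1.57 d; minimum DO ≈ 5.23 mg/L

Mixed DO = (26.6×8.40 + 3.42×3.05)/(26.6+3.42) = 233.9/30.02 = 7.791 mg/L.
Mixed L₀ = (26.6×3.02 + 3.42×164)/(30.02) = 641.2/30.02 = 21.36 mg/L.
Initial deficit D₀ = C_s − DO₀ = 8.95 − 7.791 = 1.159 mg/L.
t_c = (1/0.7420) ln[(1.01/0.268)(1 − 1.159×0.7420/(0.268×21.36))] = 1.348 × ln(3.202) = 1.569 d.
D_c = (0.268/1.01) × 21.36 × e^(−0.268×1.569) = 0.2653 × 21.36 × 0.6568 = 3.723 mg/L.
Minimum DO = 8.95 − 3.723 = 5.227 mg/L.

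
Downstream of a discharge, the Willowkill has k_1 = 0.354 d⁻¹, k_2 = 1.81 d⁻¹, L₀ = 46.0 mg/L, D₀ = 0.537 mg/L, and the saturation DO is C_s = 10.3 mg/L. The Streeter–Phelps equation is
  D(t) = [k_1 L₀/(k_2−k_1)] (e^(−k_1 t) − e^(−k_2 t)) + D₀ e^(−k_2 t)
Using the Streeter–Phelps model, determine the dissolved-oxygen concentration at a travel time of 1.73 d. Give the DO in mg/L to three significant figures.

k_1 L₀/(k_2−k_1) = 0.354×46.0/(1.81−0.354) = 16.28/1.456 = 11.18 mg/L.
e^(−k_1 t) = e^(−0.354×1.730) = 0.5420; e^(−k_2 t) = e^(−1.81×1.730) = 0.04366.
D = 11.18 × (0.5420 − 0.04366) + 0.537 × 0.04366 = 5.574 + 0.02345 = 5.597 mg/L.
DO = C_s − D = 10.3 − 5.597 = 4.703 mg/L.

DO ≈ 4.70 mg/L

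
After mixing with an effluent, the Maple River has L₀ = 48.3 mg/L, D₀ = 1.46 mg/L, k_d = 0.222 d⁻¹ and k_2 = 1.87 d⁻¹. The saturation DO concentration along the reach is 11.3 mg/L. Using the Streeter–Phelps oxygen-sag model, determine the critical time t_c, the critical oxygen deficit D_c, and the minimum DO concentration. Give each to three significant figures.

At the critical point dD/dt = 0, so k_d L₀ e^(−k_d t) = k_2 D. Substituting D(t) from the Streeter–Phelps equation and solving for t gives
t_c = ln[(k_2/k_d)(1 − D₀(k_2−k_d)/(k_d L₀))] / (k_2−k_d).
Here k_2−k_d = 1.648 d⁻¹ and 1 − D₀(k_2−k_d)/(k_d L₀) = 1 − 1.46×1.648/(0.222×48.3) = 0.7756, so
t_c = ln(8.423 × 0.7756) / 1.648 = 1.877 / 1.648 = 1.139 d.
D_c = (k_d/k_2) L₀ e^(−k_d t_c) = (0.222/1.87) × 48.3 × e^(−0.222×1.139) = 0.1187 × 48.3 × 0.7766 = 4.453 mg/L.
Minimum DO = C_s − D_c = 11.3 − 4.453 = 6.847 mg/L.

t_c ≈ 1.14 d; D_c ≈ 4.45 mg/L; min DO ≈ 6.85 mg/L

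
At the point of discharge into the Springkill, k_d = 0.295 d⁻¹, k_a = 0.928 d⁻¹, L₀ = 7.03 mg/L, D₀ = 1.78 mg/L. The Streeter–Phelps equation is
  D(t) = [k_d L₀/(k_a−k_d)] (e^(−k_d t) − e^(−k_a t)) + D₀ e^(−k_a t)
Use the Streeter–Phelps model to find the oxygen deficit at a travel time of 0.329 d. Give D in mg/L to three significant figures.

D ≈ 1.87 mg/L

k_d L₀/(k_a−k_d) = 0.295×7.03/(0.928−0.295) = 2.074/0.6330 = 3.276 mg/L.
e^(−k_d t) = e^(−0.295×0.3290) = 0.9075; e^(−k_a t) = e^(−0.928×0.3290) = 0.7369.
D = 3.276 × (0.9075 − 0.7369) + 1.78 × 0.7369 = 0.5590 + 1.312 = 1.871 mg/L.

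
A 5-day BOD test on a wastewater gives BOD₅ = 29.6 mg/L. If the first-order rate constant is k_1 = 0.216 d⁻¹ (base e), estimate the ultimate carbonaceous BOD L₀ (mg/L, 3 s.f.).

L₀ ≈ 44.8 mg/L

BOD₅ = L₀(1 − e^(−5k_1)) ⇒ L₀ = BOD₅ / (1 − e^(−5×0.216))
= 29.6 / (1 − 0.3396) = 29.6 / 0.6604 = 44.82 mg/L.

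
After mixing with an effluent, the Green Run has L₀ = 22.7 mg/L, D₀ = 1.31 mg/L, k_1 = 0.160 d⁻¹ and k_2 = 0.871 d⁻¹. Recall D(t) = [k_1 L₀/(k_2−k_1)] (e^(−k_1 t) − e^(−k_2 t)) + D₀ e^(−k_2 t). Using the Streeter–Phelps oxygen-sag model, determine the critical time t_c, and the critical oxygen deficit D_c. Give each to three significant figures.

t_c ≈ 1.97 d; D_c ≈ 3.04 mg/L

With k_2/k_1 = 5.444 and 1 − D₀(k_2−k_1)/(k_1 L₀) = 0.7436,
t_c = ln(5.444 × 0.7436) / (0.871 − 0.160) = ln(4.048) / 0.7110 = 1.398/0.7110 = 1.966 d.
L(t_c) = L₀ e^(−k_1 t_c) = 22.7 × 0.7301 = 16.57 mg/L, and at the critical point k_2 D_c = k_1 L, so D_c = (0.160/0.871) × 16.57 = 3.044 mg/L.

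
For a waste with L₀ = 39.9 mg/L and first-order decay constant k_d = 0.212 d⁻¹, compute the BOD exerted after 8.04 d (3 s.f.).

y ≈ 32.6 mg/L

y_t = L₀(1 − e^(−k_d t)) = 39.9 × (1 − e^(−0.212×8.04))
= 39.9 × (1 − 0.1819) = 39.9 × 0.8181 = 32.64 mg/L.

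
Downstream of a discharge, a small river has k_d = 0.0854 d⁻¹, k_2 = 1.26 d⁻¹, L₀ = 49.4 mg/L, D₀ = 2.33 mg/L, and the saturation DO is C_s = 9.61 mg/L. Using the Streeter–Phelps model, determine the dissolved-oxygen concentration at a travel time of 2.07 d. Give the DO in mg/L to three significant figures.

DO ≈ 6.69 mg/L

k_d L₀/(k_2−k_d) = 0.0854×49.4/(1.26−0.0854) = 4.219/1.175 = 3.592 mg/L.
e^(−k_d t) = e^(−0.0854×2.070) = 0.8380; e^(−k_2 t) = e^(−1.26×2.070) = 0.07367.
D = 3.592 × (0.8380 − 0.07367) + 2.33 × 0.07367 = 2.745 + 0.1716 = 2.917 mg/L.
DO = C_s − D = 9.61 − 2.917 = 6.693 mg/L.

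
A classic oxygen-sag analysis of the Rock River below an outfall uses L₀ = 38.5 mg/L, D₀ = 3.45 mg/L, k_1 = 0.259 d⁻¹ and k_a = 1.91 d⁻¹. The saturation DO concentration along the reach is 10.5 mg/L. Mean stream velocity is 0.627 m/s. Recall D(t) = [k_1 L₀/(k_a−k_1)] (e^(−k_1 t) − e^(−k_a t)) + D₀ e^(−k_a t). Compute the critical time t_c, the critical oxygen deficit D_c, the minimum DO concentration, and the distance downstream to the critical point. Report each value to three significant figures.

t_c ≈ 0.697 d; D_c ≈ 4.36 mg/L; min DO ≈ 6.14 mg/L; x_c ≈ 37.8 km

t_c = [1/(k_a−k_1)] ln[(k_a/k_1)(1 − D₀(k_a−k_1)/(k_1 L₀))]
= [1/(1.91−0.259)] ln[(1.91/0.259)(1 − 3.45×1.651/(0.259×38.5))]
= (1/1.651) ln[7.375 × 0.4288] = 0.6057 × ln(3.162) = 0.6057 × 1.151 = 0.6973 d.
D_c = (k_1/k_a) L₀ e^(−k_1 t_c) = (0.259/1.91) × 38.5 × e^(−0.259×0.6973) = 0.1356 × 38.5 × 0.8348 = 4.358 mg/L.
Minimum DO = C_s − D_c = 10.5 − 4.358 = 6.142 mg/L.
x_c = v t_c = 0.627 m/s × 0.6973 d × 86400 s/d = 37770 m ≈ 37.8 km.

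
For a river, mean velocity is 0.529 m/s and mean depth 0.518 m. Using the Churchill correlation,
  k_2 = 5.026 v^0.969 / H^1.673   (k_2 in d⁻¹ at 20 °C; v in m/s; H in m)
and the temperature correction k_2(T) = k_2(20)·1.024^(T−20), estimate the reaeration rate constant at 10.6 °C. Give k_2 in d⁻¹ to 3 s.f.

k_2(20) = 5.026 × 0.529^0.969 / 0.518^1.673 = 5.026 × 0.5395 / 0.3327 = 8.150 d⁻¹.
k_2(10.6) = 8.150 × 1.024^(10.6−20) = 8.150 × 0.8002 = 6.522 d⁻¹.

k_2 ≈ 6.52 d⁻¹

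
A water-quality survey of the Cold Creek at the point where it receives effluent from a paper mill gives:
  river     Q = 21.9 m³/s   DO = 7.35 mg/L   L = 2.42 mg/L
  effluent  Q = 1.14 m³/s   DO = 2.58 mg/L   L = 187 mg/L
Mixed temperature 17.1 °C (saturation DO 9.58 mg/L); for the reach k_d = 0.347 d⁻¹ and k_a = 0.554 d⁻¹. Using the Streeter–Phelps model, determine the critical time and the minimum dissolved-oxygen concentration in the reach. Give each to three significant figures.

Mixed DO = (21.9×7.35 + 1.14×2.58)/(21.9+1.14) = 163.9/23.04 = 7.114 mg/L.
Mixed L₀ = (21.9×2.42 + 1.14×187)/(23.04) = 266.2/23.04 = 11.55 mg/L.
Initial deficit D₀ = C_s − DO₀ = 9.58 − 7.114 = 2.466 mg/L.
t_c = (1/0.2070) ln[(0.554/0.347)(1 − 2.466×0.2070/(0.347×11.55))] = 4.831 × ln(1.393) = 1.602 d.
D_c = (0.347/0.554) × 11.55 × e^(−0.347×1.602) = 0.6264 × 11.55 × 0.5735 = 4.150 mg/L.
Minimum DO = 9.58 − 4.150 = 5.430 mg/L.

t_c ≈ 1.60 d; minimum DO ≈ 5.43 mg/L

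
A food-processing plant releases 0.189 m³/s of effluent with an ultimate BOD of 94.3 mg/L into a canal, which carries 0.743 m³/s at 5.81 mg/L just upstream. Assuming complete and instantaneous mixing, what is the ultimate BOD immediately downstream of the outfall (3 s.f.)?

23.8 mg/L

Flow-weighted mixing: C = (Q_r C_r + Q_w C_w)/(Q_r + Q_w)
= (0.743×5.81 + 0.189×94.3)/(0.743 + 0.189) = 22.14/0.9320 = 23.75 mg/L.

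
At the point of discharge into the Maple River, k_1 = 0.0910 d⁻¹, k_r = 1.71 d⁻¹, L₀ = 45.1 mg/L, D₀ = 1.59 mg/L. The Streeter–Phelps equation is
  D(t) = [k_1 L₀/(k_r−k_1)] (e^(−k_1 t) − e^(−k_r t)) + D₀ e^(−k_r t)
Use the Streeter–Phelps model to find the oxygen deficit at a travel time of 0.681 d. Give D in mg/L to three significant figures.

k_1 L₀/(k_r−k_1) = 0.0910×45.1/(1.71−0.0910) = 4.104/1.619 = 2.535 mg/L.
e^(−k_1 t) = e^(−0.0910×0.6810) = 0.9399; e^(−k_r t) = e^(−1.71×0.6810) = 0.3121.
D = 2.535 × (0.9399 − 0.3121) + 1.59 × 0.3121 = 1.592 + 0.4962 = 2.088 mg/L.

D ≈ 2.09 mg/L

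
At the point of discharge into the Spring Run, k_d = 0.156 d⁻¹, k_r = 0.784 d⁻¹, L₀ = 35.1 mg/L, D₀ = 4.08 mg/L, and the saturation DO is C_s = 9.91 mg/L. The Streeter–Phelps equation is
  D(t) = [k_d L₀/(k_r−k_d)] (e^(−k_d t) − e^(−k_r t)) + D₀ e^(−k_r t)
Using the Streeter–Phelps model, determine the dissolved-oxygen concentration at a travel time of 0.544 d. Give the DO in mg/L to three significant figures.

DO ≈ 4.93 mg/L

k_d L₀/(k_r−k_d) = 0.156×35.1/(0.784−0.156) = 5.476/0.6280 = 8.719 mg/L.
e^(−k_d t) = e^(−0.156×0.5440) = 0.9186; e^(−k_r t) = e^(−0.784×0.5440) = 0.6528.
D = 8.719 × (0.9186 − 0.6528) + 4.08 × 0.6528 = 2.318 + 2.663 = 4.981 mg/L.
DO = C_s − D = 9.91 − 4.981 = 4.929 mg/L.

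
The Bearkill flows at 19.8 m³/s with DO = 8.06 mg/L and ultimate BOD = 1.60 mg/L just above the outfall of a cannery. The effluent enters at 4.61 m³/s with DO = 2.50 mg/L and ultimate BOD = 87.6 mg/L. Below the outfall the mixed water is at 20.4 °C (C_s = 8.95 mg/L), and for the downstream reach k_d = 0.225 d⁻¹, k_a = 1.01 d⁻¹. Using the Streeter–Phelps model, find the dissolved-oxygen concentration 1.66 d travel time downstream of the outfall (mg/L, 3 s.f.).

Mixed DO = (19.8×8.06 + 4.61×2.50)/(19.8+4.61) = 171.1/24.41 = 7.010 mg/L.
Mixed L₀ = (19.8×1.60 + 4.61×87.6)/(24.41) = 435.5/24.41 = 17.84 mg/L.
Initial deficit D₀ = C_s − DO₀ = 8.95 − 7.010 = 1.940 mg/L.
D(1.66) = [0.225×17.84/(1.01−0.225)](e^(−0.225×1.66) − e^(−1.01×1.66)) + 1.940 e^(−1.01×1.66)
= 5.114 × (0.6883 − 0.1870) + 1.940 × 0.1870 = 2.926 mg/L.
DO = 8.95 − 2.926 = 6.024 mg/L.

DO ≈ 6.02 mg/L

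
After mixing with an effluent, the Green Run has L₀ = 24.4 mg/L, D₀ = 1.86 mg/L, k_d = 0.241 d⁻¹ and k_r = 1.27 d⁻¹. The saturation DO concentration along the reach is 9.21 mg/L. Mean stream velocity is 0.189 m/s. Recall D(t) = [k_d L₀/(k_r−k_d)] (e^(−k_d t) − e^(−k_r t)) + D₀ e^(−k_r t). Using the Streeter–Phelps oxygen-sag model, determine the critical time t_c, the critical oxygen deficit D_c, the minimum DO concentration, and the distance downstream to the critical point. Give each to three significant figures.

t_c = [1/(k_r−k_d)] ln[(k_r/k_d)(1 − D₀(k_r−k_d)/(k_d L₀))]
= [1/(1.27−0.241)] ln[(1.27/0.241)(1 − 1.86×1.029/(0.241×24.4))]
= (1/1.029) ln[5.270 × 0.6745] = 0.9718 × ln(3.555) = 0.9718 × 1.268 = 1.232 d.
D_c = (k_d/k_r) L₀ e^(−k_d t_c) = (0.241/1.27) × 24.4 × e^(−0.241×1.232) = 0.1898 × 24.4 × 0.7430 = 3.440 mg/L.
Minimum DO = C_s − D_c = 9.21 − 3.440 = 5.770 mg/L.
x_c = v t_c = 0.189 m/s × 1.232 d × 86400 s/d = 20130 m ≈ 20.1 km.

t_c ≈ 1.23 d; D_c ≈ 3.44 mg/L; min DO ≈ 5.77 mg/L; x_c ≈ 20.1 km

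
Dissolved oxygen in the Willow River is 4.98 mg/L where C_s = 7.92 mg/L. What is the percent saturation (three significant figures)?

62.9 % saturation

% saturation = C/C_s × 100 = 4.98/7.92 × 100 = 62.9 %.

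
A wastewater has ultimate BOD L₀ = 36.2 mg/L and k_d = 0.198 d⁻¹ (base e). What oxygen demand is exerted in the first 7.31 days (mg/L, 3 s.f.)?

y ≈ 27.7 mg/L

y_t = L₀(1 − e^(−k_d t)) = 36.2 × (1 − e^(−0.198×7.31))
= 36.2 × (1 − 0.2352) = 36.2 × 0.7648 = 27.69 mg/L.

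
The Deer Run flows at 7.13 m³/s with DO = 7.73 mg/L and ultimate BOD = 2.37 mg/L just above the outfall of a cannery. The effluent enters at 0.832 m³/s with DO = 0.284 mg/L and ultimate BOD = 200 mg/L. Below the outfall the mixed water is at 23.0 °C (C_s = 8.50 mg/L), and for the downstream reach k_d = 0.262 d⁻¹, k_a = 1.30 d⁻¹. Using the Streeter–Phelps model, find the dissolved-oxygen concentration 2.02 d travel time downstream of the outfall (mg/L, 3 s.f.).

Mixed DO = (7.13×7.73 + 0.832×0.284)/(7.13+0.832) = 55.35/7.962 = 6.952 mg/L.
Mixed L₀ = (7.13×2.37 + 0.832×200)/(7.962) = 183.3/7.962 = 23.02 mg/L.
Initial deficit D₀ = C_s − DO₀ = 8.50 − 6.952 = 1.548 mg/L.
D(2.02) = [0.262×23.02/(1.30−0.262)](e^(−0.262×2.02) − e^(−1.30×2.02)) + 1.548 e^(−1.30×2.02)
= 5.811 × (0.5891 − 0.07237) + 1.548 × 0.07237 = 3.114 mg/L.
DO = 8.50 − 3.114 = 5.386 mg/L.

DO ≈ 5.39 mg/L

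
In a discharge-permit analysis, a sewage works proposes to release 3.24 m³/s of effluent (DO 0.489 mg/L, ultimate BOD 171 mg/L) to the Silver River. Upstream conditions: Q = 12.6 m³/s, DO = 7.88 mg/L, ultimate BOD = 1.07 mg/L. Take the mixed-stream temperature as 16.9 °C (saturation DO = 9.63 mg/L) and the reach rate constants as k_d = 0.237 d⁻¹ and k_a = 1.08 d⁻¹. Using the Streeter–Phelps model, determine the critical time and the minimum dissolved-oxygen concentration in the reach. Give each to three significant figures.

Mixed DO = (12.6×7.88 + 3.24×0.489)/(12.6+3.24) = 100.9/15.84 = 6.368 mg/L.
Mixed L₀ = (12.6×1.07 + 3.24×171)/(15.84) = 567.5/15.84 = 35.83 mg/L.
Initial deficit D₀ = C_s − DO₀ = 9.63 − 6.368 = 3.262 mg/L.
t_c = (1/0.8430) ln[(1.08/0.237)(1 − 3.262×0.8430/(0.237×35.83))] = 1.186 × ln(3.081) = 1.335 d.
D_c = (0.237/1.08) × 35.83 × e^(−0.237×1.335) = 0.2194 × 35.83 × 0.7288 = 5.730 mg/L.
Minimum DO = 9.63 − 5.730 = 3.900 mg/L.

t_c ≈ 1.33 d; minimum DO ≈ 3.90 mg/L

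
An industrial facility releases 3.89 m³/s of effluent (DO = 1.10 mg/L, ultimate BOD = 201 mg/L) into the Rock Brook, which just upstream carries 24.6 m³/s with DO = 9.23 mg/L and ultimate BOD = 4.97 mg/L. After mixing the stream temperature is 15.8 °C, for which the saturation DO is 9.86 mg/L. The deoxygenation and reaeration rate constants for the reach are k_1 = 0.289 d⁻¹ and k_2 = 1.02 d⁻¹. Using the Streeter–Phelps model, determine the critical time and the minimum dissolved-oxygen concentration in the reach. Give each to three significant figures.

Mixed DO = (24.6×9.23 + 3.89×1.10)/(24.6+3.89) = 231.3/28.49 = 8.120 mg/L.
Mixed L₀ = (24.6×4.97 + 3.89×201)/(28.49) = 904.2/28.49 = 31.74 mg/L.
Initial deficit D₀ = C_s − DO₀ = 9.86 − 8.120 = 1.740 mg/L.
t_c = (1/0.7310) ln[(1.02/0.289)(1 − 1.740×0.7310/(0.289×31.74))] = 1.368 × ln(3.040) = 1.521 d.
D_c = (0.289/1.02) × 31.74 × e^(−0.289×1.521) = 0.2833 × 31.74 × 0.6443 = 5.794 mg/L.
Minimum DO = 9.86 − 5.794 = 4.066 mg/L.

t_c ≈ 1.52 d; minimum DO ≈ 4.07 mg/L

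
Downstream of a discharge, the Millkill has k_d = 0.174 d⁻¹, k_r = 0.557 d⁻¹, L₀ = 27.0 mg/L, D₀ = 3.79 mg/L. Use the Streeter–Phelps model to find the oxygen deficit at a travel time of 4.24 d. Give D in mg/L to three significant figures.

k_d L₀/(k_r−k_d) = 0.174×27.0/(0.557−0.174) = 4.698/0.3830 = 12.27 mg/L.
e^(−k_d t) = e^(−0.174×4.240) = 0.4782; e^(−k_r t) = e^(−0.557×4.240) = 0.09426.
D = 12.27 × (0.4782 − 0.09426) + 3.79 × 0.09426 = 4.709 + 0.3573 = 5.067 mg/L.

D ≈ 5.07 mg/L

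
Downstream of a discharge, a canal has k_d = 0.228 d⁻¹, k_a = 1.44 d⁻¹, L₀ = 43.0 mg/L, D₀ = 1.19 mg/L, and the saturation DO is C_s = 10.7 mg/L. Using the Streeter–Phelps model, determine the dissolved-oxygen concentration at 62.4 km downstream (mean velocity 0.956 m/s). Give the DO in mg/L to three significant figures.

DO ≈ 6.22 mg/L

Travel time t = x/v = 62.4 km / (0.956 m/s) = 62400 m / 0.956 m/s = 65270 s = 0.7555 d.
k_d L₀/(k_a−k_d) = 0.228×43.0/(1.44−0.228) = 9.804/1.212 = 8.089 mg/L.
e^(−k_d t) = e^(−0.228×0.7555) = 0.8418; e^(−k_a t) = e^(−1.44×0.7555) = 0.3369.
D = 8.089 × (0.8418 − 0.3369) + 1.19 × 0.3369 = 4.084 + 0.4010 = 4.485 mg/L.
DO = C_s − D = 10.7 − 4.485 = 6.215 mg/L.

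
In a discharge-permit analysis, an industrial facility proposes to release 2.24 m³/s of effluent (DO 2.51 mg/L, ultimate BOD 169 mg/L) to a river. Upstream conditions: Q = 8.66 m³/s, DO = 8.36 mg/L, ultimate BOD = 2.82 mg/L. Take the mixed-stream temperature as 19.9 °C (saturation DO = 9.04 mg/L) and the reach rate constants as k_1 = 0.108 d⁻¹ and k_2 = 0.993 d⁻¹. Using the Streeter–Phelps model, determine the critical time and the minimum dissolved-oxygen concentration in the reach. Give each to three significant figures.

Mixed DO = (8.66×8.36 + 2.24×2.51)/(8.66+2.24) = 78.02/10.90 = 7.158 mg/L.
Mixed L₀ = (8.66×2.82 + 2.24×169)/(10.90) = 403.0/10.90 = 36.97 mg/L.
Initial deficit D₀ = C_s − DO₀ = 9.04 − 7.158 = 1.882 mg/L.
t_c = (1/0.8850) ln[(0.993/0.108)(1 − 1.882×0.8850/(0.108×36.97))] = 1.130 × ln(5.359) = 1.897 d.
D_c = (0.108/0.993) × 36.97 × e^(−0.108×1.897) = 0.1088 × 36.97 × 0.8148 = 3.276 mg/L.
Minimum DO = 9.04 − 3.276 = 5.764 mg/L.

t_c ≈ 1.90 d; minimum DO ≈ 5.76 mg/L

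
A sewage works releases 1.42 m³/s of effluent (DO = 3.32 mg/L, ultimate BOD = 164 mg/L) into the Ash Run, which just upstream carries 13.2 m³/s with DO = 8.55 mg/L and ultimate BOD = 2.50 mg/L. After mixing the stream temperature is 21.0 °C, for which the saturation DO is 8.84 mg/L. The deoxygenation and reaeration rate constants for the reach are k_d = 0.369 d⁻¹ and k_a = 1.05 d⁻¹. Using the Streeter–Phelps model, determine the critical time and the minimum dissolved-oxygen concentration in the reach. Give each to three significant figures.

t_c ≈ 1.41 d; minimum DO ≈ 5.04 mg/L

Mixed DO = (13.2×8.55 + 1.42×3.32)/(13.2+1.42) = 117.6/14.62 = 8.042 mg/L.
Mixed L₀ = (13.2×2.50 + 1.42×164)/(14.62) = 265.9/14.62 = 18.19 mg/L.
Initial deficit D₀ = C_s − DO₀ = 8.84 − 8.042 = 0.7980 mg/L.
t_c = (1/0.6810) ln[(1.05/0.369)(1 − 0.7980×0.6810/(0.369×18.19))] = 1.468 × ln(2.615) = 1.412 d.
D_c = (0.369/1.05) × 18.19 × e^(−0.369×1.412) = 0.3514 × 18.19 × 0.5940 = 3.796 mg/L.
Minimum DO = 8.84 − 3.796 = 5.044 mg/L.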